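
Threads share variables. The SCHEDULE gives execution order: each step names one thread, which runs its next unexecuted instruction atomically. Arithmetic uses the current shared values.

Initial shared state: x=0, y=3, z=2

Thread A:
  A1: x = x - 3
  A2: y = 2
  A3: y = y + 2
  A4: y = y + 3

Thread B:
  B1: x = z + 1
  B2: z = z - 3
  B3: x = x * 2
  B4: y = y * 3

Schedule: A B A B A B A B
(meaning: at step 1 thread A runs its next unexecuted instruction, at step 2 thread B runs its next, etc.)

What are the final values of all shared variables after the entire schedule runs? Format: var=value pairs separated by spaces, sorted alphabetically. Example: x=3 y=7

Step 1: thread A executes A1 (x = x - 3). Shared: x=-3 y=3 z=2. PCs: A@1 B@0
Step 2: thread B executes B1 (x = z + 1). Shared: x=3 y=3 z=2. PCs: A@1 B@1
Step 3: thread A executes A2 (y = 2). Shared: x=3 y=2 z=2. PCs: A@2 B@1
Step 4: thread B executes B2 (z = z - 3). Shared: x=3 y=2 z=-1. PCs: A@2 B@2
Step 5: thread A executes A3 (y = y + 2). Shared: x=3 y=4 z=-1. PCs: A@3 B@2
Step 6: thread B executes B3 (x = x * 2). Shared: x=6 y=4 z=-1. PCs: A@3 B@3
Step 7: thread A executes A4 (y = y + 3). Shared: x=6 y=7 z=-1. PCs: A@4 B@3
Step 8: thread B executes B4 (y = y * 3). Shared: x=6 y=21 z=-1. PCs: A@4 B@4

Answer: x=6 y=21 z=-1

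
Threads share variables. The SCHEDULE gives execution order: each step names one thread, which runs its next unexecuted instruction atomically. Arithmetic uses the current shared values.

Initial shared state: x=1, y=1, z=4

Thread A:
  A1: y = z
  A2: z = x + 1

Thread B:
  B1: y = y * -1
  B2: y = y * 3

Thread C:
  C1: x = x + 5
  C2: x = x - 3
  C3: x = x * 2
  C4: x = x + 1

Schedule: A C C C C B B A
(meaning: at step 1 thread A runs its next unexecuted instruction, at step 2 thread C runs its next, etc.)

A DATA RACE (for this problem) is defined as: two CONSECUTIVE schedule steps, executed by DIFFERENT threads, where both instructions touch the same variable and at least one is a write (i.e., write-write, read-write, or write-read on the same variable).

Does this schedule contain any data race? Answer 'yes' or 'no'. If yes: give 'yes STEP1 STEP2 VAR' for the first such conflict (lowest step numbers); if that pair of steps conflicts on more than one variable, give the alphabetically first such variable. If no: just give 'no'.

Answer: no

Derivation:
Steps 1,2: A(r=z,w=y) vs C(r=x,w=x). No conflict.
Steps 2,3: same thread (C). No race.
Steps 3,4: same thread (C). No race.
Steps 4,5: same thread (C). No race.
Steps 5,6: C(r=x,w=x) vs B(r=y,w=y). No conflict.
Steps 6,7: same thread (B). No race.
Steps 7,8: B(r=y,w=y) vs A(r=x,w=z). No conflict.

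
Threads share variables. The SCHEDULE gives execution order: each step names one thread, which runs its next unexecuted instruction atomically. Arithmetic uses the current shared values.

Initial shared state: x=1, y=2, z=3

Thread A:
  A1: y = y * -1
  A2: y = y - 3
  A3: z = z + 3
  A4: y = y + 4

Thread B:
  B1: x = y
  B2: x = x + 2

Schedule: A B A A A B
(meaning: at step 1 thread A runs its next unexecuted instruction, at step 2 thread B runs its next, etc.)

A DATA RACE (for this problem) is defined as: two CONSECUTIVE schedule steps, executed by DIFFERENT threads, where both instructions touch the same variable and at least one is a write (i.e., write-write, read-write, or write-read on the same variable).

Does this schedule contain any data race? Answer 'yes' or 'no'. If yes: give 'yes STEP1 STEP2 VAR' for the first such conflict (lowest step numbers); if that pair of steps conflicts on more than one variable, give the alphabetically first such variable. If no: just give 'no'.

Steps 1,2: A(y = y * -1) vs B(x = y). RACE on y (W-R).
Steps 2,3: B(x = y) vs A(y = y - 3). RACE on y (R-W).
Steps 3,4: same thread (A). No race.
Steps 4,5: same thread (A). No race.
Steps 5,6: A(r=y,w=y) vs B(r=x,w=x). No conflict.
First conflict at steps 1,2.

Answer: yes 1 2 y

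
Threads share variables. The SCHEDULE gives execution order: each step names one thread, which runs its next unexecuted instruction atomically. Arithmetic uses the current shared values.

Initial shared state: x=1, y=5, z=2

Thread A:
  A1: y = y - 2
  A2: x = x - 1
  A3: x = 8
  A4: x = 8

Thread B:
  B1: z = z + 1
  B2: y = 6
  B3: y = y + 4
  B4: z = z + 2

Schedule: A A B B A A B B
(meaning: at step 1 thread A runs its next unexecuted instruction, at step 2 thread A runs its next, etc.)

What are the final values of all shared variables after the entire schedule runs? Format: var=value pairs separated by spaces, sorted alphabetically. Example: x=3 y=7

Step 1: thread A executes A1 (y = y - 2). Shared: x=1 y=3 z=2. PCs: A@1 B@0
Step 2: thread A executes A2 (x = x - 1). Shared: x=0 y=3 z=2. PCs: A@2 B@0
Step 3: thread B executes B1 (z = z + 1). Shared: x=0 y=3 z=3. PCs: A@2 B@1
Step 4: thread B executes B2 (y = 6). Shared: x=0 y=6 z=3. PCs: A@2 B@2
Step 5: thread A executes A3 (x = 8). Shared: x=8 y=6 z=3. PCs: A@3 B@2
Step 6: thread A executes A4 (x = 8). Shared: x=8 y=6 z=3. PCs: A@4 B@2
Step 7: thread B executes B3 (y = y + 4). Shared: x=8 y=10 z=3. PCs: A@4 B@3
Step 8: thread B executes B4 (z = z + 2). Shared: x=8 y=10 z=5. PCs: A@4 B@4

Answer: x=8 y=10 z=5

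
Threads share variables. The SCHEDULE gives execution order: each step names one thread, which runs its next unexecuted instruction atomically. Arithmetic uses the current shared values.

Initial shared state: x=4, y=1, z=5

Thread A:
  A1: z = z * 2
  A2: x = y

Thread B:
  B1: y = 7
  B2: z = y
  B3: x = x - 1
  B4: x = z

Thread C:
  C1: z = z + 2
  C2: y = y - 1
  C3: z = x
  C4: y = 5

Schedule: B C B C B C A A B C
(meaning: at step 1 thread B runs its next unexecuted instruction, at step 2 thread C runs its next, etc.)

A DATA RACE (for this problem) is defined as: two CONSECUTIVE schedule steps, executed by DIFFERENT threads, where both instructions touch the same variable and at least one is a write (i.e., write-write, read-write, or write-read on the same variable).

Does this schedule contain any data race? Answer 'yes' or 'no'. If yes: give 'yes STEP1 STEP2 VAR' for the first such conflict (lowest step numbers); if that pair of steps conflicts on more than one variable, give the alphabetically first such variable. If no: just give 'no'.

Answer: yes 2 3 z

Derivation:
Steps 1,2: B(r=-,w=y) vs C(r=z,w=z). No conflict.
Steps 2,3: C(z = z + 2) vs B(z = y). RACE on z (W-W).
Steps 3,4: B(z = y) vs C(y = y - 1). RACE on y (R-W).
Steps 4,5: C(r=y,w=y) vs B(r=x,w=x). No conflict.
Steps 5,6: B(x = x - 1) vs C(z = x). RACE on x (W-R).
Steps 6,7: C(z = x) vs A(z = z * 2). RACE on z (W-W).
Steps 7,8: same thread (A). No race.
Steps 8,9: A(x = y) vs B(x = z). RACE on x (W-W).
Steps 9,10: B(r=z,w=x) vs C(r=-,w=y). No conflict.
First conflict at steps 2,3.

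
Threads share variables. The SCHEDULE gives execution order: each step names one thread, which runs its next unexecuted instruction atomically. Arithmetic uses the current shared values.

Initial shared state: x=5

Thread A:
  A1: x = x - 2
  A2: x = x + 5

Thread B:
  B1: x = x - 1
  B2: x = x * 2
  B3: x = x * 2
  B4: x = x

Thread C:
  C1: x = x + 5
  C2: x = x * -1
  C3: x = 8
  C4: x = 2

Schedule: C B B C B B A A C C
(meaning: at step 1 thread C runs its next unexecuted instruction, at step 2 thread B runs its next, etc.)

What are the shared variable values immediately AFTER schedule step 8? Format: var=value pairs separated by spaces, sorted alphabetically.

Step 1: thread C executes C1 (x = x + 5). Shared: x=10. PCs: A@0 B@0 C@1
Step 2: thread B executes B1 (x = x - 1). Shared: x=9. PCs: A@0 B@1 C@1
Step 3: thread B executes B2 (x = x * 2). Shared: x=18. PCs: A@0 B@2 C@1
Step 4: thread C executes C2 (x = x * -1). Shared: x=-18. PCs: A@0 B@2 C@2
Step 5: thread B executes B3 (x = x * 2). Shared: x=-36. PCs: A@0 B@3 C@2
Step 6: thread B executes B4 (x = x). Shared: x=-36. PCs: A@0 B@4 C@2
Step 7: thread A executes A1 (x = x - 2). Shared: x=-38. PCs: A@1 B@4 C@2
Step 8: thread A executes A2 (x = x + 5). Shared: x=-33. PCs: A@2 B@4 C@2

Answer: x=-33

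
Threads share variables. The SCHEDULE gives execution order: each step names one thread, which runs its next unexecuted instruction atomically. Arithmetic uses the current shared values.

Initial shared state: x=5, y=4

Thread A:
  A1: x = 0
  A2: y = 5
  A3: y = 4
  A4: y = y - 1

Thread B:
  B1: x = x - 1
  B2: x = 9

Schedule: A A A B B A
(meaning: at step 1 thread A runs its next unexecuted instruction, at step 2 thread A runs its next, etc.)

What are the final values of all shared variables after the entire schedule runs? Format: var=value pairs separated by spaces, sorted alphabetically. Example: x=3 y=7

Answer: x=9 y=3

Derivation:
Step 1: thread A executes A1 (x = 0). Shared: x=0 y=4. PCs: A@1 B@0
Step 2: thread A executes A2 (y = 5). Shared: x=0 y=5. PCs: A@2 B@0
Step 3: thread A executes A3 (y = 4). Shared: x=0 y=4. PCs: A@3 B@0
Step 4: thread B executes B1 (x = x - 1). Shared: x=-1 y=4. PCs: A@3 B@1
Step 5: thread B executes B2 (x = 9). Shared: x=9 y=4. PCs: A@3 B@2
Step 6: thread A executes A4 (y = y - 1). Shared: x=9 y=3. PCs: A@4 B@2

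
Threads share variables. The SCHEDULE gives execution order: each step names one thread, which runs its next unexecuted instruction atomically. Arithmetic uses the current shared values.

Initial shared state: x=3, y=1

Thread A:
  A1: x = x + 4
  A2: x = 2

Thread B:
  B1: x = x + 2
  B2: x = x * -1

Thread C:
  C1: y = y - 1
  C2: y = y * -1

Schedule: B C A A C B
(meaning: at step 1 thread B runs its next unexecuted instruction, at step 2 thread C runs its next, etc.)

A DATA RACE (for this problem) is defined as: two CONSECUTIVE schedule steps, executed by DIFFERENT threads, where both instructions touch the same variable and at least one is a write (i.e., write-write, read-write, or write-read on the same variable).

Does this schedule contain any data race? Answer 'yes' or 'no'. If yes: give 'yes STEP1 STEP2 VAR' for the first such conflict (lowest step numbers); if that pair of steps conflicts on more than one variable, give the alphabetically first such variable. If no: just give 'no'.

Steps 1,2: B(r=x,w=x) vs C(r=y,w=y). No conflict.
Steps 2,3: C(r=y,w=y) vs A(r=x,w=x). No conflict.
Steps 3,4: same thread (A). No race.
Steps 4,5: A(r=-,w=x) vs C(r=y,w=y). No conflict.
Steps 5,6: C(r=y,w=y) vs B(r=x,w=x). No conflict.

Answer: no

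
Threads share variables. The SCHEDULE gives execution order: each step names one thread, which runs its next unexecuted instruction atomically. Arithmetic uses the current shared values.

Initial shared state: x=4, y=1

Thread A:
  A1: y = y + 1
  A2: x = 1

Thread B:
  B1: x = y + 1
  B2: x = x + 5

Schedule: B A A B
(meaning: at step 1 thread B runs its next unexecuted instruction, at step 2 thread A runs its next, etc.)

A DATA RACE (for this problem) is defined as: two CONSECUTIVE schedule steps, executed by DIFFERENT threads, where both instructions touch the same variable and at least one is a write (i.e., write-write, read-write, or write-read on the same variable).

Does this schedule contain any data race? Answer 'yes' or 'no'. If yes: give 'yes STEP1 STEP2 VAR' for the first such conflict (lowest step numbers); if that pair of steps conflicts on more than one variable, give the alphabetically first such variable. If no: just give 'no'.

Steps 1,2: B(x = y + 1) vs A(y = y + 1). RACE on y (R-W).
Steps 2,3: same thread (A). No race.
Steps 3,4: A(x = 1) vs B(x = x + 5). RACE on x (W-W).
First conflict at steps 1,2.

Answer: yes 1 2 y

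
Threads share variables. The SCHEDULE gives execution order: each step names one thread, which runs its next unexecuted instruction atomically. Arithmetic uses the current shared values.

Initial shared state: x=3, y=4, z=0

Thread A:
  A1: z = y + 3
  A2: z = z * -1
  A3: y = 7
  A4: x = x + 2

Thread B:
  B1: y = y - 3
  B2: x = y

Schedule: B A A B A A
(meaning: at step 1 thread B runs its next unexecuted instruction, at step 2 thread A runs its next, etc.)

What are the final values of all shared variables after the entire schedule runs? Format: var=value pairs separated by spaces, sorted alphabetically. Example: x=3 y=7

Answer: x=3 y=7 z=-4

Derivation:
Step 1: thread B executes B1 (y = y - 3). Shared: x=3 y=1 z=0. PCs: A@0 B@1
Step 2: thread A executes A1 (z = y + 3). Shared: x=3 y=1 z=4. PCs: A@1 B@1
Step 3: thread A executes A2 (z = z * -1). Shared: x=3 y=1 z=-4. PCs: A@2 B@1
Step 4: thread B executes B2 (x = y). Shared: x=1 y=1 z=-4. PCs: A@2 B@2
Step 5: thread A executes A3 (y = 7). Shared: x=1 y=7 z=-4. PCs: A@3 B@2
Step 6: thread A executes A4 (x = x + 2). Shared: x=3 y=7 z=-4. PCs: A@4 B@2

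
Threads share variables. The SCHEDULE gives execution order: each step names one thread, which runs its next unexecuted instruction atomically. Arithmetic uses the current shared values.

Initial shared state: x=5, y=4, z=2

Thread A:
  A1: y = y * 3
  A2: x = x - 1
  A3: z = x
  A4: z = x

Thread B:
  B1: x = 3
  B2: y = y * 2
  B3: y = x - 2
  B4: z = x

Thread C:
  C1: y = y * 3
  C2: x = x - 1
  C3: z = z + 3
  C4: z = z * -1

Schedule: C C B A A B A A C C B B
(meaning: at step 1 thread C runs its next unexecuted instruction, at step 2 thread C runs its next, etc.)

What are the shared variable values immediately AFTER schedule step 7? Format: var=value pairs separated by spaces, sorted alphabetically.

Answer: x=2 y=72 z=2

Derivation:
Step 1: thread C executes C1 (y = y * 3). Shared: x=5 y=12 z=2. PCs: A@0 B@0 C@1
Step 2: thread C executes C2 (x = x - 1). Shared: x=4 y=12 z=2. PCs: A@0 B@0 C@2
Step 3: thread B executes B1 (x = 3). Shared: x=3 y=12 z=2. PCs: A@0 B@1 C@2
Step 4: thread A executes A1 (y = y * 3). Shared: x=3 y=36 z=2. PCs: A@1 B@1 C@2
Step 5: thread A executes A2 (x = x - 1). Shared: x=2 y=36 z=2. PCs: A@2 B@1 C@2
Step 6: thread B executes B2 (y = y * 2). Shared: x=2 y=72 z=2. PCs: A@2 B@2 C@2
Step 7: thread A executes A3 (z = x). Shared: x=2 y=72 z=2. PCs: A@3 B@2 C@2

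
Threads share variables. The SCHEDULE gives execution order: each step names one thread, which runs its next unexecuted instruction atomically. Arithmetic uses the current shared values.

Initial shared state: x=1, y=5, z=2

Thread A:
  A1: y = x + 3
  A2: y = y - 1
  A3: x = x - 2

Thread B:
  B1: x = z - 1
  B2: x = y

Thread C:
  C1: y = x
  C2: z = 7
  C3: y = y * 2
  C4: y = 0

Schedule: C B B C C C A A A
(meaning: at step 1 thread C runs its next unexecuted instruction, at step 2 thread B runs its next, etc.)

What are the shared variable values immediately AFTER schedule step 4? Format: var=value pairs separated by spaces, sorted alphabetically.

Answer: x=1 y=1 z=7

Derivation:
Step 1: thread C executes C1 (y = x). Shared: x=1 y=1 z=2. PCs: A@0 B@0 C@1
Step 2: thread B executes B1 (x = z - 1). Shared: x=1 y=1 z=2. PCs: A@0 B@1 C@1
Step 3: thread B executes B2 (x = y). Shared: x=1 y=1 z=2. PCs: A@0 B@2 C@1
Step 4: thread C executes C2 (z = 7). Shared: x=1 y=1 z=7. PCs: A@0 B@2 C@2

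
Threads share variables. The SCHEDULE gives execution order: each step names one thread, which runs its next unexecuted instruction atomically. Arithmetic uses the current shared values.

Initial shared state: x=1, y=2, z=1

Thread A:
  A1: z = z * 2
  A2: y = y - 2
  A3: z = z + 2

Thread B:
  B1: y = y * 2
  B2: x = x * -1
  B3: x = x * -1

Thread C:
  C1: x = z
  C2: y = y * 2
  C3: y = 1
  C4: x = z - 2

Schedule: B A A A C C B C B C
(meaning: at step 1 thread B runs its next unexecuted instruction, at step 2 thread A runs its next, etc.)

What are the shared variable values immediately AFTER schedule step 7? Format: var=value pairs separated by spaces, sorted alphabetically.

Answer: x=-4 y=4 z=4

Derivation:
Step 1: thread B executes B1 (y = y * 2). Shared: x=1 y=4 z=1. PCs: A@0 B@1 C@0
Step 2: thread A executes A1 (z = z * 2). Shared: x=1 y=4 z=2. PCs: A@1 B@1 C@0
Step 3: thread A executes A2 (y = y - 2). Shared: x=1 y=2 z=2. PCs: A@2 B@1 C@0
Step 4: thread A executes A3 (z = z + 2). Shared: x=1 y=2 z=4. PCs: A@3 B@1 C@0
Step 5: thread C executes C1 (x = z). Shared: x=4 y=2 z=4. PCs: A@3 B@1 C@1
Step 6: thread C executes C2 (y = y * 2). Shared: x=4 y=4 z=4. PCs: A@3 B@1 C@2
Step 7: thread B executes B2 (x = x * -1). Shared: x=-4 y=4 z=4. PCs: A@3 B@2 C@2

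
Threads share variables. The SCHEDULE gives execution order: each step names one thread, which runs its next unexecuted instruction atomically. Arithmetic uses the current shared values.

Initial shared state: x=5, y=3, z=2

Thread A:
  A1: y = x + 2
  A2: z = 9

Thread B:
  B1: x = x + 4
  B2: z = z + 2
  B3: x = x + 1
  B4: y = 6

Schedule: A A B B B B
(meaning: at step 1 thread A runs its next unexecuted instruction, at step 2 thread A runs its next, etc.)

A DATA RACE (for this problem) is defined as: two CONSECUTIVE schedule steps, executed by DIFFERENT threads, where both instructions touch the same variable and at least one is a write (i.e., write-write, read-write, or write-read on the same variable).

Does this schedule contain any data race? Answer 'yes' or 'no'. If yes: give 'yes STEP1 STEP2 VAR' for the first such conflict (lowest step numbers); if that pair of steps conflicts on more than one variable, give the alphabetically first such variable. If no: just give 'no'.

Answer: no

Derivation:
Steps 1,2: same thread (A). No race.
Steps 2,3: A(r=-,w=z) vs B(r=x,w=x). No conflict.
Steps 3,4: same thread (B). No race.
Steps 4,5: same thread (B). No race.
Steps 5,6: same thread (B). No race.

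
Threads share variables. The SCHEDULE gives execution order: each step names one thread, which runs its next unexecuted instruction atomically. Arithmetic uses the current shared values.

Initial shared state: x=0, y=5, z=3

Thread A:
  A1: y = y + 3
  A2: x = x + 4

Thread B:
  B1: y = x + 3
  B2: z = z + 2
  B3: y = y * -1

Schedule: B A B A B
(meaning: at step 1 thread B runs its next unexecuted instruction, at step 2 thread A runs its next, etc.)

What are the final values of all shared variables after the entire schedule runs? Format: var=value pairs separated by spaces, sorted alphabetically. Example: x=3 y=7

Step 1: thread B executes B1 (y = x + 3). Shared: x=0 y=3 z=3. PCs: A@0 B@1
Step 2: thread A executes A1 (y = y + 3). Shared: x=0 y=6 z=3. PCs: A@1 B@1
Step 3: thread B executes B2 (z = z + 2). Shared: x=0 y=6 z=5. PCs: A@1 B@2
Step 4: thread A executes A2 (x = x + 4). Shared: x=4 y=6 z=5. PCs: A@2 B@2
Step 5: thread B executes B3 (y = y * -1). Shared: x=4 y=-6 z=5. PCs: A@2 B@3

Answer: x=4 y=-6 z=5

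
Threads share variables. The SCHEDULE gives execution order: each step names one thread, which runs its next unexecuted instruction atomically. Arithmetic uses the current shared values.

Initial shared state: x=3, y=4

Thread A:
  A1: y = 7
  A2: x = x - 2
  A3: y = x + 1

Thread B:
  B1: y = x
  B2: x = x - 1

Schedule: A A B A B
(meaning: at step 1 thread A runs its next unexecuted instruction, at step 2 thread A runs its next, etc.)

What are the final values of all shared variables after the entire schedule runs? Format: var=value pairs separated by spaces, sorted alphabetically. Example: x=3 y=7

Answer: x=0 y=2

Derivation:
Step 1: thread A executes A1 (y = 7). Shared: x=3 y=7. PCs: A@1 B@0
Step 2: thread A executes A2 (x = x - 2). Shared: x=1 y=7. PCs: A@2 B@0
Step 3: thread B executes B1 (y = x). Shared: x=1 y=1. PCs: A@2 B@1
Step 4: thread A executes A3 (y = x + 1). Shared: x=1 y=2. PCs: A@3 B@1
Step 5: thread B executes B2 (x = x - 1). Shared: x=0 y=2. PCs: A@3 B@2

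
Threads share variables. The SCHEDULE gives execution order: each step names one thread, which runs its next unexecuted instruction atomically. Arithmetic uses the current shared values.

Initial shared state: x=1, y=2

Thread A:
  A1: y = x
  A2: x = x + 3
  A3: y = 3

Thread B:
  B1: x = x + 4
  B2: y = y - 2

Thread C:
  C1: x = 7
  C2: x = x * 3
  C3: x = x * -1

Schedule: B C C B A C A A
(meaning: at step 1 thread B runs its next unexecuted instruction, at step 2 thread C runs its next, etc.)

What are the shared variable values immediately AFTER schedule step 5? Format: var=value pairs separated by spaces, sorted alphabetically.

Step 1: thread B executes B1 (x = x + 4). Shared: x=5 y=2. PCs: A@0 B@1 C@0
Step 2: thread C executes C1 (x = 7). Shared: x=7 y=2. PCs: A@0 B@1 C@1
Step 3: thread C executes C2 (x = x * 3). Shared: x=21 y=2. PCs: A@0 B@1 C@2
Step 4: thread B executes B2 (y = y - 2). Shared: x=21 y=0. PCs: A@0 B@2 C@2
Step 5: thread A executes A1 (y = x). Shared: x=21 y=21. PCs: A@1 B@2 C@2

Answer: x=21 y=21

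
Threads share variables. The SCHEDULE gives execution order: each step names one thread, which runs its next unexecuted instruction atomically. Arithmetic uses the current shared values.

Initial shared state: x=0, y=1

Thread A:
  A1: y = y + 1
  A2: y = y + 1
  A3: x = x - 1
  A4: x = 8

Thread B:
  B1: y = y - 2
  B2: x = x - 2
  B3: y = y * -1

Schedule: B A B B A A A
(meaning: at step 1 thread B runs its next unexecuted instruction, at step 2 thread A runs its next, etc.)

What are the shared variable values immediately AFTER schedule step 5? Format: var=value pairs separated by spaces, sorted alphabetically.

Answer: x=-2 y=1

Derivation:
Step 1: thread B executes B1 (y = y - 2). Shared: x=0 y=-1. PCs: A@0 B@1
Step 2: thread A executes A1 (y = y + 1). Shared: x=0 y=0. PCs: A@1 B@1
Step 3: thread B executes B2 (x = x - 2). Shared: x=-2 y=0. PCs: A@1 B@2
Step 4: thread B executes B3 (y = y * -1). Shared: x=-2 y=0. PCs: A@1 B@3
Step 5: thread A executes A2 (y = y + 1). Shared: x=-2 y=1. PCs: A@2 B@3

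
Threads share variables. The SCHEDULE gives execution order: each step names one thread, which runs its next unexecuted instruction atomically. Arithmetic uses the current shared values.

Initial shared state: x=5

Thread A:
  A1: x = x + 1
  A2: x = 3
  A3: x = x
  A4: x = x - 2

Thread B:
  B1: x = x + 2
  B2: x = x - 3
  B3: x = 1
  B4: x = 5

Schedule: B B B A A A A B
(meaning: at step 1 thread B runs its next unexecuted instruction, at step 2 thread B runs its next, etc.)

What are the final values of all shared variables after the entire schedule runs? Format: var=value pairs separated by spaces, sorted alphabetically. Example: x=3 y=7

Step 1: thread B executes B1 (x = x + 2). Shared: x=7. PCs: A@0 B@1
Step 2: thread B executes B2 (x = x - 3). Shared: x=4. PCs: A@0 B@2
Step 3: thread B executes B3 (x = 1). Shared: x=1. PCs: A@0 B@3
Step 4: thread A executes A1 (x = x + 1). Shared: x=2. PCs: A@1 B@3
Step 5: thread A executes A2 (x = 3). Shared: x=3. PCs: A@2 B@3
Step 6: thread A executes A3 (x = x). Shared: x=3. PCs: A@3 B@3
Step 7: thread A executes A4 (x = x - 2). Shared: x=1. PCs: A@4 B@3
Step 8: thread B executes B4 (x = 5). Shared: x=5. PCs: A@4 B@4

Answer: x=5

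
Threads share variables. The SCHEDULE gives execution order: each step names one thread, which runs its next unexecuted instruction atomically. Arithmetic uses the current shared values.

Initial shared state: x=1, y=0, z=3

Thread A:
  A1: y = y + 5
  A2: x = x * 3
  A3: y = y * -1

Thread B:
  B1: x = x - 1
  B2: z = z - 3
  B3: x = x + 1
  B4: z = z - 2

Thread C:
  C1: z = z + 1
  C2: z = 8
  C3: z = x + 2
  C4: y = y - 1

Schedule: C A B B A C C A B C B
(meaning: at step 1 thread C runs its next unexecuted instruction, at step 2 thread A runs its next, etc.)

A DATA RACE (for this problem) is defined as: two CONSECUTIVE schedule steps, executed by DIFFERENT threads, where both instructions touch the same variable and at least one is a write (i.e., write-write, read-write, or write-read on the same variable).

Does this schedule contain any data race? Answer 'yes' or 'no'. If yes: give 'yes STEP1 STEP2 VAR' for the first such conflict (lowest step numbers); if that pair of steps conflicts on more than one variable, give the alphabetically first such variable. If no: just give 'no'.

Answer: no

Derivation:
Steps 1,2: C(r=z,w=z) vs A(r=y,w=y). No conflict.
Steps 2,3: A(r=y,w=y) vs B(r=x,w=x). No conflict.
Steps 3,4: same thread (B). No race.
Steps 4,5: B(r=z,w=z) vs A(r=x,w=x). No conflict.
Steps 5,6: A(r=x,w=x) vs C(r=-,w=z). No conflict.
Steps 6,7: same thread (C). No race.
Steps 7,8: C(r=x,w=z) vs A(r=y,w=y). No conflict.
Steps 8,9: A(r=y,w=y) vs B(r=x,w=x). No conflict.
Steps 9,10: B(r=x,w=x) vs C(r=y,w=y). No conflict.
Steps 10,11: C(r=y,w=y) vs B(r=z,w=z). No conflict.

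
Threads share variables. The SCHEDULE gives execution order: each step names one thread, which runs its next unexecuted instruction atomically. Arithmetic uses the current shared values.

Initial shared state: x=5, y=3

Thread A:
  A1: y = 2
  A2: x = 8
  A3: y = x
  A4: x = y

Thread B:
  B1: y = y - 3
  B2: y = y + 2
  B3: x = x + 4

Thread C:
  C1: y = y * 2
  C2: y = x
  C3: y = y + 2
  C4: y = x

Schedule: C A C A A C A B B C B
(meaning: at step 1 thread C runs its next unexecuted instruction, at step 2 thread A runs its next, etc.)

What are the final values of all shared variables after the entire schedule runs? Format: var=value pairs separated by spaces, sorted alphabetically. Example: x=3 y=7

Step 1: thread C executes C1 (y = y * 2). Shared: x=5 y=6. PCs: A@0 B@0 C@1
Step 2: thread A executes A1 (y = 2). Shared: x=5 y=2. PCs: A@1 B@0 C@1
Step 3: thread C executes C2 (y = x). Shared: x=5 y=5. PCs: A@1 B@0 C@2
Step 4: thread A executes A2 (x = 8). Shared: x=8 y=5. PCs: A@2 B@0 C@2
Step 5: thread A executes A3 (y = x). Shared: x=8 y=8. PCs: A@3 B@0 C@2
Step 6: thread C executes C3 (y = y + 2). Shared: x=8 y=10. PCs: A@3 B@0 C@3
Step 7: thread A executes A4 (x = y). Shared: x=10 y=10. PCs: A@4 B@0 C@3
Step 8: thread B executes B1 (y = y - 3). Shared: x=10 y=7. PCs: A@4 B@1 C@3
Step 9: thread B executes B2 (y = y + 2). Shared: x=10 y=9. PCs: A@4 B@2 C@3
Step 10: thread C executes C4 (y = x). Shared: x=10 y=10. PCs: A@4 B@2 C@4
Step 11: thread B executes B3 (x = x + 4). Shared: x=14 y=10. PCs: A@4 B@3 C@4

Answer: x=14 y=10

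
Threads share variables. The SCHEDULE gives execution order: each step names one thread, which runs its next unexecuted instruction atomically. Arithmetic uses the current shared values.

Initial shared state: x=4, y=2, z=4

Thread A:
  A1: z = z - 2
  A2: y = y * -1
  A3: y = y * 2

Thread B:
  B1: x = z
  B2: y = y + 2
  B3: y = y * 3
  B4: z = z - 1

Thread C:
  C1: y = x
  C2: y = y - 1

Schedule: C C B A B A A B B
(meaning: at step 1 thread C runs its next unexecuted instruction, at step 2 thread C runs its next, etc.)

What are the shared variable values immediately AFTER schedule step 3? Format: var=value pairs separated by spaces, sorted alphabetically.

Step 1: thread C executes C1 (y = x). Shared: x=4 y=4 z=4. PCs: A@0 B@0 C@1
Step 2: thread C executes C2 (y = y - 1). Shared: x=4 y=3 z=4. PCs: A@0 B@0 C@2
Step 3: thread B executes B1 (x = z). Shared: x=4 y=3 z=4. PCs: A@0 B@1 C@2

Answer: x=4 y=3 z=4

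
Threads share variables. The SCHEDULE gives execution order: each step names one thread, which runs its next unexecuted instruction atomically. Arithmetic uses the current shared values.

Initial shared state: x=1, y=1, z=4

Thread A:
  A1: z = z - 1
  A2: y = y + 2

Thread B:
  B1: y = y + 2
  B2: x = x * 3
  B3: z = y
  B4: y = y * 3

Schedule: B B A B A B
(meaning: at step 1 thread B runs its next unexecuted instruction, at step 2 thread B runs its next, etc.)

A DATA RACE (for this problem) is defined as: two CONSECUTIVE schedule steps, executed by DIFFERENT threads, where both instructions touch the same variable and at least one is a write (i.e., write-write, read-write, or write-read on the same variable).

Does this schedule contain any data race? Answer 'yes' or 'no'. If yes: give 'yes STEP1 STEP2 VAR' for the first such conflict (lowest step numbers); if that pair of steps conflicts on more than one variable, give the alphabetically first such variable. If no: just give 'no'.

Answer: yes 3 4 z

Derivation:
Steps 1,2: same thread (B). No race.
Steps 2,3: B(r=x,w=x) vs A(r=z,w=z). No conflict.
Steps 3,4: A(z = z - 1) vs B(z = y). RACE on z (W-W).
Steps 4,5: B(z = y) vs A(y = y + 2). RACE on y (R-W).
Steps 5,6: A(y = y + 2) vs B(y = y * 3). RACE on y (W-W).
First conflict at steps 3,4.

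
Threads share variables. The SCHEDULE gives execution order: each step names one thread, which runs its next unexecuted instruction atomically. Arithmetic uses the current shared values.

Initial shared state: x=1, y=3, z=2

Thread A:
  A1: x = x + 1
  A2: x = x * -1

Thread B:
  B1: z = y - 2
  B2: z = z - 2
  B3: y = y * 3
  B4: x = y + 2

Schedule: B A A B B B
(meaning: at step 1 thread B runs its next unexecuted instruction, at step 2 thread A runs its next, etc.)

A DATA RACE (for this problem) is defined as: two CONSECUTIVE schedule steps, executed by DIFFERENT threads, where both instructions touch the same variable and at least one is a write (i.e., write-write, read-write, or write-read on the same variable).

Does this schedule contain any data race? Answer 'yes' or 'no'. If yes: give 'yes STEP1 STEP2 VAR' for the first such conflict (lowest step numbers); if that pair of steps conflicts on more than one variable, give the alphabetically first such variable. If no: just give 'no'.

Answer: no

Derivation:
Steps 1,2: B(r=y,w=z) vs A(r=x,w=x). No conflict.
Steps 2,3: same thread (A). No race.
Steps 3,4: A(r=x,w=x) vs B(r=z,w=z). No conflict.
Steps 4,5: same thread (B). No race.
Steps 5,6: same thread (B). No race.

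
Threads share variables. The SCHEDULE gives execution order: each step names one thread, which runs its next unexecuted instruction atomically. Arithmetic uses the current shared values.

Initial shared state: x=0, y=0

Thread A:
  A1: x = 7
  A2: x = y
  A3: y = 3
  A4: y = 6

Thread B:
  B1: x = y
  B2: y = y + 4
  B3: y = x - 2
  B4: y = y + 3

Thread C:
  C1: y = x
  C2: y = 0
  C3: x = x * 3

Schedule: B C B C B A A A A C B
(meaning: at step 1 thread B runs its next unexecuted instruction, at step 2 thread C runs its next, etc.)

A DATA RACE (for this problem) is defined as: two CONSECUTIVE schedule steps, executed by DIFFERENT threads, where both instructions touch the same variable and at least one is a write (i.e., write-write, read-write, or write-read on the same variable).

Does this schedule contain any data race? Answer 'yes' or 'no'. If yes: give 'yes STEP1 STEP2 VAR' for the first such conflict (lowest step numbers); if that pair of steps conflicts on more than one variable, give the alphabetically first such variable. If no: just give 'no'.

Answer: yes 1 2 x

Derivation:
Steps 1,2: B(x = y) vs C(y = x). RACE on x (W-R), y (R-W). Multiple vars; alphabetically first is x.
Steps 2,3: C(y = x) vs B(y = y + 4). RACE on y (W-W).
Steps 3,4: B(y = y + 4) vs C(y = 0). RACE on y (W-W).
Steps 4,5: C(y = 0) vs B(y = x - 2). RACE on y (W-W).
Steps 5,6: B(y = x - 2) vs A(x = 7). RACE on x (R-W).
Steps 6,7: same thread (A). No race.
Steps 7,8: same thread (A). No race.
Steps 8,9: same thread (A). No race.
Steps 9,10: A(r=-,w=y) vs C(r=x,w=x). No conflict.
Steps 10,11: C(r=x,w=x) vs B(r=y,w=y). No conflict.
First conflict at steps 1,2.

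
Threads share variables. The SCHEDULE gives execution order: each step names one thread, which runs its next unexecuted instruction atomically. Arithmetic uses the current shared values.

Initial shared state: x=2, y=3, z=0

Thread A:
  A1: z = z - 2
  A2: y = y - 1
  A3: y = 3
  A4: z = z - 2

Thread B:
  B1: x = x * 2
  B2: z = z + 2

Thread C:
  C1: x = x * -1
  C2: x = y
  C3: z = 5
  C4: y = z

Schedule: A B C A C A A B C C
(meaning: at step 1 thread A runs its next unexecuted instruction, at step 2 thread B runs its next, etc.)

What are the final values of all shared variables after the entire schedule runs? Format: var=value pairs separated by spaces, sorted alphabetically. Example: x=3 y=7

Answer: x=2 y=5 z=5

Derivation:
Step 1: thread A executes A1 (z = z - 2). Shared: x=2 y=3 z=-2. PCs: A@1 B@0 C@0
Step 2: thread B executes B1 (x = x * 2). Shared: x=4 y=3 z=-2. PCs: A@1 B@1 C@0
Step 3: thread C executes C1 (x = x * -1). Shared: x=-4 y=3 z=-2. PCs: A@1 B@1 C@1
Step 4: thread A executes A2 (y = y - 1). Shared: x=-4 y=2 z=-2. PCs: A@2 B@1 C@1
Step 5: thread C executes C2 (x = y). Shared: x=2 y=2 z=-2. PCs: A@2 B@1 C@2
Step 6: thread A executes A3 (y = 3). Shared: x=2 y=3 z=-2. PCs: A@3 B@1 C@2
Step 7: thread A executes A4 (z = z - 2). Shared: x=2 y=3 z=-4. PCs: A@4 B@1 C@2
Step 8: thread B executes B2 (z = z + 2). Shared: x=2 y=3 z=-2. PCs: A@4 B@2 C@2
Step 9: thread C executes C3 (z = 5). Shared: x=2 y=3 z=5. PCs: A@4 B@2 C@3
Step 10: thread C executes C4 (y = z). Shared: x=2 y=5 z=5. PCs: A@4 B@2 C@4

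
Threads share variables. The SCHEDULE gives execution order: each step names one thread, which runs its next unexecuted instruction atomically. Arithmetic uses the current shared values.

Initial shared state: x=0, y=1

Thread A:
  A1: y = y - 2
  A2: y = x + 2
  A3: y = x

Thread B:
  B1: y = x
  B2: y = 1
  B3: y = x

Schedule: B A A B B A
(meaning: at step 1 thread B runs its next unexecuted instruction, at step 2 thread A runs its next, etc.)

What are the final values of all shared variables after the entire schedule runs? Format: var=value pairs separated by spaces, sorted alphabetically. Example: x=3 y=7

Answer: x=0 y=0

Derivation:
Step 1: thread B executes B1 (y = x). Shared: x=0 y=0. PCs: A@0 B@1
Step 2: thread A executes A1 (y = y - 2). Shared: x=0 y=-2. PCs: A@1 B@1
Step 3: thread A executes A2 (y = x + 2). Shared: x=0 y=2. PCs: A@2 B@1
Step 4: thread B executes B2 (y = 1). Shared: x=0 y=1. PCs: A@2 B@2
Step 5: thread B executes B3 (y = x). Shared: x=0 y=0. PCs: A@2 B@3
Step 6: thread A executes A3 (y = x). Shared: x=0 y=0. PCs: A@3 B@3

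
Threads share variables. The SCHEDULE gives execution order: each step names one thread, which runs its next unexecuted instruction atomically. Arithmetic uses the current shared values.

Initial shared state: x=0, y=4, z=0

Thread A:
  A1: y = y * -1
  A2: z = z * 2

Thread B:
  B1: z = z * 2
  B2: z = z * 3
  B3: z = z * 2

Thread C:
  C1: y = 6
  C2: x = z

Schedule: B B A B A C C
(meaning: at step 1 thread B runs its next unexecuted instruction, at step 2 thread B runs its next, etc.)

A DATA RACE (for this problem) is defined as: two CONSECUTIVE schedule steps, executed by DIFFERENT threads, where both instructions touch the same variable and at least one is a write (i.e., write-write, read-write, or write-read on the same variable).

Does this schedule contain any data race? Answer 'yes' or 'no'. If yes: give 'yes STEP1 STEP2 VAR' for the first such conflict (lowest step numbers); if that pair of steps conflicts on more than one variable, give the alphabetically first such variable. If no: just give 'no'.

Answer: yes 4 5 z

Derivation:
Steps 1,2: same thread (B). No race.
Steps 2,3: B(r=z,w=z) vs A(r=y,w=y). No conflict.
Steps 3,4: A(r=y,w=y) vs B(r=z,w=z). No conflict.
Steps 4,5: B(z = z * 2) vs A(z = z * 2). RACE on z (W-W).
Steps 5,6: A(r=z,w=z) vs C(r=-,w=y). No conflict.
Steps 6,7: same thread (C). No race.
First conflict at steps 4,5.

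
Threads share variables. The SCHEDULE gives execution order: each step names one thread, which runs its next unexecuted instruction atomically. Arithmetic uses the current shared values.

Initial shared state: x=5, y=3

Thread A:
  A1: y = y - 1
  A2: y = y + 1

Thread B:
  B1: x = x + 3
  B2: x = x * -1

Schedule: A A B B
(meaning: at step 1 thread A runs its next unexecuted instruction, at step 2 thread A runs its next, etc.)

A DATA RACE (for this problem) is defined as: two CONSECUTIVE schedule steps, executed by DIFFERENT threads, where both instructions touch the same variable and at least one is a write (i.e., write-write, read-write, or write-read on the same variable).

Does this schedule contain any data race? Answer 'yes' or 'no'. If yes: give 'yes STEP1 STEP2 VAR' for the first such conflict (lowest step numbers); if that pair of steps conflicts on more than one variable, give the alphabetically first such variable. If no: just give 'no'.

Steps 1,2: same thread (A). No race.
Steps 2,3: A(r=y,w=y) vs B(r=x,w=x). No conflict.
Steps 3,4: same thread (B). No race.

Answer: no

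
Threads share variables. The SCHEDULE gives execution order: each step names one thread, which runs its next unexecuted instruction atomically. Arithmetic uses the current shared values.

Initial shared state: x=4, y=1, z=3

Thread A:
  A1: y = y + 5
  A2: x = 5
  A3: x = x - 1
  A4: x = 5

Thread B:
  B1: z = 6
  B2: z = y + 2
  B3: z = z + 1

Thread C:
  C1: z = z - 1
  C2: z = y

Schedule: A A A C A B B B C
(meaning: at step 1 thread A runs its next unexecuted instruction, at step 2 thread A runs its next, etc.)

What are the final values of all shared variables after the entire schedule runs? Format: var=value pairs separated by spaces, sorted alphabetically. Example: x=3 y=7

Step 1: thread A executes A1 (y = y + 5). Shared: x=4 y=6 z=3. PCs: A@1 B@0 C@0
Step 2: thread A executes A2 (x = 5). Shared: x=5 y=6 z=3. PCs: A@2 B@0 C@0
Step 3: thread A executes A3 (x = x - 1). Shared: x=4 y=6 z=3. PCs: A@3 B@0 C@0
Step 4: thread C executes C1 (z = z - 1). Shared: x=4 y=6 z=2. PCs: A@3 B@0 C@1
Step 5: thread A executes A4 (x = 5). Shared: x=5 y=6 z=2. PCs: A@4 B@0 C@1
Step 6: thread B executes B1 (z = 6). Shared: x=5 y=6 z=6. PCs: A@4 B@1 C@1
Step 7: thread B executes B2 (z = y + 2). Shared: x=5 y=6 z=8. PCs: A@4 B@2 C@1
Step 8: thread B executes B3 (z = z + 1). Shared: x=5 y=6 z=9. PCs: A@4 B@3 C@1
Step 9: thread C executes C2 (z = y). Shared: x=5 y=6 z=6. PCs: A@4 B@3 C@2

Answer: x=5 y=6 z=6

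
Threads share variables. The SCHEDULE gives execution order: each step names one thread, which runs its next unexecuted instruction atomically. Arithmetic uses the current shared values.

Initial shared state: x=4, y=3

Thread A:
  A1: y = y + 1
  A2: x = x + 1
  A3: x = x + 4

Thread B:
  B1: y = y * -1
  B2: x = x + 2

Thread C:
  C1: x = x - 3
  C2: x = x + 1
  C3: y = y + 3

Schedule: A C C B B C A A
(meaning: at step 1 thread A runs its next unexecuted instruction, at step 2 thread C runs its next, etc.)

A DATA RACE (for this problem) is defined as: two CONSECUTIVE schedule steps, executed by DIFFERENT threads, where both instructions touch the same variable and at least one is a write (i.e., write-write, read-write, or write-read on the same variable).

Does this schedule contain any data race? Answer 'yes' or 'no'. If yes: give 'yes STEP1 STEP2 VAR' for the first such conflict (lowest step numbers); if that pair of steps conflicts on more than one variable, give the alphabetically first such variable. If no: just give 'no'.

Answer: no

Derivation:
Steps 1,2: A(r=y,w=y) vs C(r=x,w=x). No conflict.
Steps 2,3: same thread (C). No race.
Steps 3,4: C(r=x,w=x) vs B(r=y,w=y). No conflict.
Steps 4,5: same thread (B). No race.
Steps 5,6: B(r=x,w=x) vs C(r=y,w=y). No conflict.
Steps 6,7: C(r=y,w=y) vs A(r=x,w=x). No conflict.
Steps 7,8: same thread (A). No race.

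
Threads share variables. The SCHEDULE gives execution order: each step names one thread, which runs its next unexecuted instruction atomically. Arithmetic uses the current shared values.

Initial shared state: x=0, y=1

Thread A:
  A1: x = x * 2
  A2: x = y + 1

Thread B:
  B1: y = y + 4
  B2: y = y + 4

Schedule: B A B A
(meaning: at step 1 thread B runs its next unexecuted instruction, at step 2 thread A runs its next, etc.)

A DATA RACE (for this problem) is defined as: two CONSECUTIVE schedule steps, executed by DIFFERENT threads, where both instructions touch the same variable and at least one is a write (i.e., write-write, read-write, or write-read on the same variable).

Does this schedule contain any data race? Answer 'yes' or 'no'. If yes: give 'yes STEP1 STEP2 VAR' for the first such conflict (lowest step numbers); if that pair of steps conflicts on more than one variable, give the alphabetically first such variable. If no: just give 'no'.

Answer: yes 3 4 y

Derivation:
Steps 1,2: B(r=y,w=y) vs A(r=x,w=x). No conflict.
Steps 2,3: A(r=x,w=x) vs B(r=y,w=y). No conflict.
Steps 3,4: B(y = y + 4) vs A(x = y + 1). RACE on y (W-R).
First conflict at steps 3,4.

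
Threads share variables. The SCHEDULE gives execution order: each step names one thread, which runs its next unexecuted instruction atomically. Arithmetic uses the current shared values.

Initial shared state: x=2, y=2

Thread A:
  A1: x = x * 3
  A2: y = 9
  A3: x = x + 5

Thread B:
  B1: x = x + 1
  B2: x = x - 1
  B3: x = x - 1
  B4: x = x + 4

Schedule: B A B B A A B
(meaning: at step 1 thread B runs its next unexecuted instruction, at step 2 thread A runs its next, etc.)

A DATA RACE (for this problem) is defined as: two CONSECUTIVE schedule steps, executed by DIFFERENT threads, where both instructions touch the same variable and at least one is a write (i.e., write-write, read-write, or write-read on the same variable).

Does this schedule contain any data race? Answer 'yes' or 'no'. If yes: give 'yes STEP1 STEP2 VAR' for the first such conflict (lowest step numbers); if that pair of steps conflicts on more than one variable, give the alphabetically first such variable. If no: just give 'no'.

Steps 1,2: B(x = x + 1) vs A(x = x * 3). RACE on x (W-W).
Steps 2,3: A(x = x * 3) vs B(x = x - 1). RACE on x (W-W).
Steps 3,4: same thread (B). No race.
Steps 4,5: B(r=x,w=x) vs A(r=-,w=y). No conflict.
Steps 5,6: same thread (A). No race.
Steps 6,7: A(x = x + 5) vs B(x = x + 4). RACE on x (W-W).
First conflict at steps 1,2.

Answer: yes 1 2 x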